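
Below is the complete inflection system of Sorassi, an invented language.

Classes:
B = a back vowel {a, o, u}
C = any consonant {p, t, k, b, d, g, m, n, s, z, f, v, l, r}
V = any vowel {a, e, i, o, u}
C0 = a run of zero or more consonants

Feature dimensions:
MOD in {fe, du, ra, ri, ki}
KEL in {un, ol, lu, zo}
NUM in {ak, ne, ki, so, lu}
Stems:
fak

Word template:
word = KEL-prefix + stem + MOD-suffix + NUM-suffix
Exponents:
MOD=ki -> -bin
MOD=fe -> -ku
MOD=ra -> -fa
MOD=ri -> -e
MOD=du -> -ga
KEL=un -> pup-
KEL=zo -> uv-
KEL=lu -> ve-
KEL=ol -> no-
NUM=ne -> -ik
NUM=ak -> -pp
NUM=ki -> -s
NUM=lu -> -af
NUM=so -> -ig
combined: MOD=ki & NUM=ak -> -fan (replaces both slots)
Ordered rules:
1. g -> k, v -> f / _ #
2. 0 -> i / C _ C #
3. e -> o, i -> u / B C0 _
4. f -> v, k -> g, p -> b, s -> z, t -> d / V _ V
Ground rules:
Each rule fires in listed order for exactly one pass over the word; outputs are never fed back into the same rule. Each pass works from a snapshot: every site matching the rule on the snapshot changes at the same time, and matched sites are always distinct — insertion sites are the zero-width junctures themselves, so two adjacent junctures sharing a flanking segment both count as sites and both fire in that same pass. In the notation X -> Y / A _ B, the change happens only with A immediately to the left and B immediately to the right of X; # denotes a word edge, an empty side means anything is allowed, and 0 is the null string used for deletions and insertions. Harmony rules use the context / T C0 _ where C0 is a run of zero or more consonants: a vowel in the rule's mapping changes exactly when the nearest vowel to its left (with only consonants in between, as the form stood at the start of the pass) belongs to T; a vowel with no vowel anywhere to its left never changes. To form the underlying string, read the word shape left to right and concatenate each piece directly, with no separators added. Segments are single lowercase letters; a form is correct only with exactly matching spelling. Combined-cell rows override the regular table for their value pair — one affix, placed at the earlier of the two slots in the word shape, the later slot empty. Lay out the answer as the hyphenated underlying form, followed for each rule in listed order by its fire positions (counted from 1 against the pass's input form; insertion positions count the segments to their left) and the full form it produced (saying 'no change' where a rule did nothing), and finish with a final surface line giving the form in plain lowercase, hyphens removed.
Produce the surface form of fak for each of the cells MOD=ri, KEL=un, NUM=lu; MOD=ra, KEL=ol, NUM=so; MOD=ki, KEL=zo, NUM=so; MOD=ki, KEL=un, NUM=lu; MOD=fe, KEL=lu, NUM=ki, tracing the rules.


cell MOD=ri, KEL=un, NUM=lu:
underlying: pup-fak-e-af
1. g -> k, v -> f / _ #: no change
2. 0 -> i / C _ C #: no change
3. e -> o, i -> u / B C0 _: fires at position(s) 7: pupfakoaf
4. f -> v, k -> g, p -> b, s -> z, t -> d / V _ V: fires at position(s) 6: pupfagoaf
surface: pupfagoaf

cell MOD=ra, KEL=ol, NUM=so:
underlying: no-fak-fa-ig
1. g -> k, v -> f / _ #: fires at position(s) 9: nofakfaik
2. 0 -> i / C _ C #: no change
3. e -> o, i -> u / B C0 _: fires at position(s) 8: nofakfauk
4. f -> v, k -> g, p -> b, s -> z, t -> d / V _ V: fires at position(s) 3: novakfauk
surface: novakfauk

cell MOD=ki, KEL=zo, NUM=so:
underlying: uv-fak-bin-ig
1. g -> k, v -> f / _ #: fires at position(s) 10: uvfakbinik
2. 0 -> i / C _ C #: no change
3. e -> o, i -> u / B C0 _: fires at position(s) 7: uvfakbunik
4. f -> v, k -> g, p -> b, s -> z, t -> d / V _ V: no change
surface: uvfakbunik

cell MOD=ki, KEL=un, NUM=lu:
underlying: pup-fak-bin-af
1. g -> k, v -> f / _ #: no change
2. 0 -> i / C _ C #: no change
3. e -> o, i -> u / B C0 _: fires at position(s) 8: pupfakbunaf
4. f -> v, k -> g, p -> b, s -> z, t -> d / V _ V: no change
surface: pupfakbunaf

cell MOD=fe, KEL=lu, NUM=ki:
underlying: ve-fak-ku-s
1. g -> k, v -> f / _ #: no change
2. 0 -> i / C _ C #: no change
3. e -> o, i -> u / B C0 _: no change
4. f -> v, k -> g, p -> b, s -> z, t -> d / V _ V: fires at position(s) 3: vevakkus
surface: vevakkus


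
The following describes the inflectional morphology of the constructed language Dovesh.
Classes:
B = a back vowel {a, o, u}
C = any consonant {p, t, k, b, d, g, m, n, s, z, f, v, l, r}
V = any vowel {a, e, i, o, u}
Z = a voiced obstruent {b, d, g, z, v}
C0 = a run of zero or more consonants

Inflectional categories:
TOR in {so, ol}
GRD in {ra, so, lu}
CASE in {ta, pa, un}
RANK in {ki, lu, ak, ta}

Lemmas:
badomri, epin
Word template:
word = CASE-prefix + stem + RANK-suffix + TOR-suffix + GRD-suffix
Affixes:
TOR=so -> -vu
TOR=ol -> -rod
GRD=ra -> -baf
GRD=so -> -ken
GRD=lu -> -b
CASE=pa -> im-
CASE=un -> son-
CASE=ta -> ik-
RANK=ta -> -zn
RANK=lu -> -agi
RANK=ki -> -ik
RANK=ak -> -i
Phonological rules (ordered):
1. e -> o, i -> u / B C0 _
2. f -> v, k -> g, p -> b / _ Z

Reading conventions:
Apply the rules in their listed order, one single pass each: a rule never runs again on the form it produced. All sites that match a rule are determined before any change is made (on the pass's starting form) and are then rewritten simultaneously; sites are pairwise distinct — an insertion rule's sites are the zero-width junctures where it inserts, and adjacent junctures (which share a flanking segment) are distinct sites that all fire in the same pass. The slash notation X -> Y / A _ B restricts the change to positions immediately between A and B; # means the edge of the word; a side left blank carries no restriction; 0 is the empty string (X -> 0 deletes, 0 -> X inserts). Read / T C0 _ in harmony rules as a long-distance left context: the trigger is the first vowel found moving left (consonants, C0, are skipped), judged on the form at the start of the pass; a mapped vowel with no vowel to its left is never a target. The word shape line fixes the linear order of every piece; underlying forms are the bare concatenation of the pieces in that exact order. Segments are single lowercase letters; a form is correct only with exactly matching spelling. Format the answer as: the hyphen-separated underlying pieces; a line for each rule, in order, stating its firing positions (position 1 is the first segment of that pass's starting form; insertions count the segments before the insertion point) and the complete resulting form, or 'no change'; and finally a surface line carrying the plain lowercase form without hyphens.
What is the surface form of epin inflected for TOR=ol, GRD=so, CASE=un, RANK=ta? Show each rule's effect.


underlying: son-epin-zn-rod-ken
1. e -> o, i -> u / B C0 _: fires at position(s) 4, 14: sonopinznrodkon
2. f -> v, k -> g, p -> b / _ Z: no change
surface: sonopinznrodkon


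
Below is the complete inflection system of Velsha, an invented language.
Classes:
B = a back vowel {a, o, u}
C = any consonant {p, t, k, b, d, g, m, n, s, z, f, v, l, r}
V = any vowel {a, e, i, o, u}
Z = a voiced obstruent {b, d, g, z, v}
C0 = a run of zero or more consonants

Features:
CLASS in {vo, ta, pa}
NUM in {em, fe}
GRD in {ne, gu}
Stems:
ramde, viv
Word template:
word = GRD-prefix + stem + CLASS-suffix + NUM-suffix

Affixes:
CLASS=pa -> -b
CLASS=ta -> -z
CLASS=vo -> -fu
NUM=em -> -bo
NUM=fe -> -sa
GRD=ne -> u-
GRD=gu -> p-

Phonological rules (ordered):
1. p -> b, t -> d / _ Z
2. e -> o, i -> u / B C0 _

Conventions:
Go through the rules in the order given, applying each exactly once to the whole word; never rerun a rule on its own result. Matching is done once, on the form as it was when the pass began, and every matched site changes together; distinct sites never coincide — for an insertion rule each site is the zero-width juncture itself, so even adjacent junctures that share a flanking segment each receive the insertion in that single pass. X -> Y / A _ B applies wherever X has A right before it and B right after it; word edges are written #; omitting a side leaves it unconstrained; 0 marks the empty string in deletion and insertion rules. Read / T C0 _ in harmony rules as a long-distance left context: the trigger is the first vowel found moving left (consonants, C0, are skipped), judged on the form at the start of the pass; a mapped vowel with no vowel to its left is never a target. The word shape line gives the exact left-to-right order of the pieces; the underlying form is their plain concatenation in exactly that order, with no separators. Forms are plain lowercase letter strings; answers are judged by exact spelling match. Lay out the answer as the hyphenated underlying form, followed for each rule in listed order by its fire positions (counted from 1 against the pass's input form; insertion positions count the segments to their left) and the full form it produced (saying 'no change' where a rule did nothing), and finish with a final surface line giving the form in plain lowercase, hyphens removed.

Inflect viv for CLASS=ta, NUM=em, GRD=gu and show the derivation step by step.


underlying: p-viv-z-bo
1. p -> b, t -> d / _ Z: fires at position(s) 1: bvivzbo
2. e -> o, i -> u / B C0 _: no change
surface: bvivzbo


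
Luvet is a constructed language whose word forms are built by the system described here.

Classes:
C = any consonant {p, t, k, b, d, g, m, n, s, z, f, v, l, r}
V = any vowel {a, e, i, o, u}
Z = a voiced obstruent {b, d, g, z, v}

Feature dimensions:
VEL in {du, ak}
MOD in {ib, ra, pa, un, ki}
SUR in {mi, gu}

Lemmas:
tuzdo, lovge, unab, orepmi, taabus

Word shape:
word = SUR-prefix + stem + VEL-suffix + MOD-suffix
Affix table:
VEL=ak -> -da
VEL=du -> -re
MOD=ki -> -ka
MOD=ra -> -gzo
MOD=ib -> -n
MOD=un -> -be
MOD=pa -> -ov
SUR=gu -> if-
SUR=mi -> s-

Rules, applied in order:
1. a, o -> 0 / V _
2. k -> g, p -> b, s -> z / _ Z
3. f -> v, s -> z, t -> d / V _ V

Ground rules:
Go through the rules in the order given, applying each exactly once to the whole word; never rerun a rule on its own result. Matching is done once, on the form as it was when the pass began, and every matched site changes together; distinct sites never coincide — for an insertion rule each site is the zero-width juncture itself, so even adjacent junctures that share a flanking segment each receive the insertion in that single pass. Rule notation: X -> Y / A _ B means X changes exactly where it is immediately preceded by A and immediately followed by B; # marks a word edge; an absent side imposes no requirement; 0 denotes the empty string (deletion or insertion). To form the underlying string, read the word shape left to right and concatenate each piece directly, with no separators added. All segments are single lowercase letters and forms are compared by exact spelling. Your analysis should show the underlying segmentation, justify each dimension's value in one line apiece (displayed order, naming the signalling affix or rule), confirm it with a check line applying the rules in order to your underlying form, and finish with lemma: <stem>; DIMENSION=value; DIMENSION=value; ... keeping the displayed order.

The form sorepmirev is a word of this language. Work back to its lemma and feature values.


underlying: s-orepmi-re-ov
VEL=du - signalled by the affix -re
MOD=pa - signalled by the affix -ov
SUR=mi - signalled by the affix s-
check: sorepmireov -> sorepmirev -> sorepmirev -> sorepmirev
lemma: orepmi; VEL=du; MOD=pa; SUR=mi


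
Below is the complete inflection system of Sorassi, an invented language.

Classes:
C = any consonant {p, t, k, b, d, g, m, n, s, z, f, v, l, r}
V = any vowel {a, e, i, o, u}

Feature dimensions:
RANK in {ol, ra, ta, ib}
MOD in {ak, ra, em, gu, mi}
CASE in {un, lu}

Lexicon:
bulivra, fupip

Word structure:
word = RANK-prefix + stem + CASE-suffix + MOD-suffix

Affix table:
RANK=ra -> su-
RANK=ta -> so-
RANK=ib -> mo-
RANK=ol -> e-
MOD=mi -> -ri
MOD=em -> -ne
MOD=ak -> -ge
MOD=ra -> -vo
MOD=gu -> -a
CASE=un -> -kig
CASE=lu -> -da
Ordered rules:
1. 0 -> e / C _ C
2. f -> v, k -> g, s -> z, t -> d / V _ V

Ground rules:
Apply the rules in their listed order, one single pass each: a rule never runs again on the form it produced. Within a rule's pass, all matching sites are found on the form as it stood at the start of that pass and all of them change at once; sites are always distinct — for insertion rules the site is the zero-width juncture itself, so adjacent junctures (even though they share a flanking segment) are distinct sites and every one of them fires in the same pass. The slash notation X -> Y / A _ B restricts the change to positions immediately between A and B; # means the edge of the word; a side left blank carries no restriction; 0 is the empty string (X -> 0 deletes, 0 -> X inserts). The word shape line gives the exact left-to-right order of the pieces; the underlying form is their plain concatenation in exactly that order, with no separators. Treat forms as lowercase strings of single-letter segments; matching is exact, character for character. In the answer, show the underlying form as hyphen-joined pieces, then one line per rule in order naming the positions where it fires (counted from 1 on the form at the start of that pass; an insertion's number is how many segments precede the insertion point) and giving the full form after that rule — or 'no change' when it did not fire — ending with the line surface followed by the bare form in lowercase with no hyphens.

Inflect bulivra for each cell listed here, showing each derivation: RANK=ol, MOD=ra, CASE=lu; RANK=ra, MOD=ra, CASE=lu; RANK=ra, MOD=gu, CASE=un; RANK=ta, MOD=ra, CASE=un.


cell RANK=ol, MOD=ra, CASE=lu:
underlying: e-bulivra-da-vo
1. 0 -> e / C _ C: inserts after position(s) 6: ebuliveradavo
2. f -> v, k -> g, s -> z, t -> d / V _ V: no change
surface: ebuliveradavo

cell RANK=ra, MOD=ra, CASE=lu:
underlying: su-bulivra-da-vo
1. 0 -> e / C _ C: inserts after position(s) 7: subuliveradavo
2. f -> v, k -> g, s -> z, t -> d / V _ V: no change
surface: subuliveradavo

cell RANK=ra, MOD=gu, CASE=un:
underlying: su-bulivra-kig-a
1. 0 -> e / C _ C: inserts after position(s) 7: subuliverakiga
2. f -> v, k -> g, s -> z, t -> d / V _ V: fires at position(s) 11: subuliveragiga
surface: subuliveragiga

cell RANK=ta, MOD=ra, CASE=un:
underlying: so-bulivra-kig-vo
1. 0 -> e / C _ C: inserts after position(s) 7, 12: sobuliverakigevo
2. f -> v, k -> g, s -> z, t -> d / V _ V: fires at position(s) 11: sobuliveragigevo
surface: sobuliveragigevo


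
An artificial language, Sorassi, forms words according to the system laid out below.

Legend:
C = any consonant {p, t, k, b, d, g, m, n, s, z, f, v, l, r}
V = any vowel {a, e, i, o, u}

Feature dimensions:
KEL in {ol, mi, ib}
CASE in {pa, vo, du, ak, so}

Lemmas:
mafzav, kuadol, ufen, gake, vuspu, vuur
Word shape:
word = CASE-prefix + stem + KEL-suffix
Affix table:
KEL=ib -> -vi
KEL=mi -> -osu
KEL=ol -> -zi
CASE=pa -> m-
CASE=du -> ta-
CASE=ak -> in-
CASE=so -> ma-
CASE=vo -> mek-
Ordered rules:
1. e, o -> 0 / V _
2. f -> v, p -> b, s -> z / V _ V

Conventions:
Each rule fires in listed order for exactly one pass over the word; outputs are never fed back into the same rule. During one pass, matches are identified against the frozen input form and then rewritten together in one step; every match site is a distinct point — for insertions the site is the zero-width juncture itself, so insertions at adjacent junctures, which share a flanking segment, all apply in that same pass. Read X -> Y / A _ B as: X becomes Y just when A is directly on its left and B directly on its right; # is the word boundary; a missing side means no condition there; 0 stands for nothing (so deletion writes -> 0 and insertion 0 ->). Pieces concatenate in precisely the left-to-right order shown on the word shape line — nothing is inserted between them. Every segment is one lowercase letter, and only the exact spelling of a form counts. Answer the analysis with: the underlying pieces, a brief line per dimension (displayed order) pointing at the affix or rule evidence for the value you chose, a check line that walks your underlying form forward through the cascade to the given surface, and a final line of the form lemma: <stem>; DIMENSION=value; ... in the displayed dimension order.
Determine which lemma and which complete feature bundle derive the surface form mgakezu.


underlying: m-gake-osu
KEL=mi - signalled by the affix -osu
CASE=pa - signalled by the affix m-
check: mgakeosu -> mgakesu -> mgakezu
lemma: gake; KEL=mi; CASE=pa


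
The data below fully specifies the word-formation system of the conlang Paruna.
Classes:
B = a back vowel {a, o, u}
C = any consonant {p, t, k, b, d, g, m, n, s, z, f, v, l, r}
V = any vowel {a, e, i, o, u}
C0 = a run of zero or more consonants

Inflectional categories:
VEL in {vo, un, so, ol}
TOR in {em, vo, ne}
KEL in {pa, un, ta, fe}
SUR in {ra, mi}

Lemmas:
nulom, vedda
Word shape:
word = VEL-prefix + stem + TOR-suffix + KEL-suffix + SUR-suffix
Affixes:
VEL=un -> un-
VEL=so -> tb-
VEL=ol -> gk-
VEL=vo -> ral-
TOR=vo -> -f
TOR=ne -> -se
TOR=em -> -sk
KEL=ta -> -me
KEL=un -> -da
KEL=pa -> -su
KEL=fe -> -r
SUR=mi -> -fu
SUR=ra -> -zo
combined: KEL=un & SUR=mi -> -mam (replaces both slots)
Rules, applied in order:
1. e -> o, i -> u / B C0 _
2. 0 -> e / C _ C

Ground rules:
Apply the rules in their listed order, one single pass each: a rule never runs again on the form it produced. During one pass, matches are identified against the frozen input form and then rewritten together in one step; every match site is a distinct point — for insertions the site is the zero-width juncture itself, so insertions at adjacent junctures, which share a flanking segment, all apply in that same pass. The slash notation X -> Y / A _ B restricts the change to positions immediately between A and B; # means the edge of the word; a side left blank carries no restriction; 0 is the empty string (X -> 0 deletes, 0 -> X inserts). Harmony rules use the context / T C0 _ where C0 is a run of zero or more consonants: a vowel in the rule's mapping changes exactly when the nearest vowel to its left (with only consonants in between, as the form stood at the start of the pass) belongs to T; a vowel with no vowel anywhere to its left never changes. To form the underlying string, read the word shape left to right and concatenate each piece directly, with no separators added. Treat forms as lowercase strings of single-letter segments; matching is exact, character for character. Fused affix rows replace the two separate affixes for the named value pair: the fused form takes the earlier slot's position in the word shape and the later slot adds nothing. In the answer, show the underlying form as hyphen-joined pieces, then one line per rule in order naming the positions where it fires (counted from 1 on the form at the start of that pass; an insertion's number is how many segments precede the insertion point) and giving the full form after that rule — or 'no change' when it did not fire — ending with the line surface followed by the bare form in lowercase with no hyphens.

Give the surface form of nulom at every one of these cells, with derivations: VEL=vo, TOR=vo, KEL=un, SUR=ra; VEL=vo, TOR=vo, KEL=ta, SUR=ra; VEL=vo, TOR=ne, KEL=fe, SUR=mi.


cell VEL=vo, TOR=vo, KEL=un, SUR=ra:
underlying: ral-nulom-f-da-zo
1. e -> o, i -> u / B C0 _: no change
2. 0 -> e / C _ C: inserts after position(s) 3, 8, 9: ralenulomefedazo
surface: ralenulomefedazo

cell VEL=vo, TOR=vo, KEL=ta, SUR=ra:
underlying: ral-nulom-f-me-zo
1. e -> o, i -> u / B C0 _: fires at position(s) 11: ralnulomfmozo
2. 0 -> e / C _ C: inserts after position(s) 3, 8, 9: ralenulomefemozo
surface: ralenulomefemozo

cell VEL=vo, TOR=ne, KEL=fe, SUR=mi:
underlying: ral-nulom-se-r-fu
1. e -> o, i -> u / B C0 _: fires at position(s) 10: ralnulomsorfu
2. 0 -> e / C _ C: inserts after position(s) 3, 8, 11: ralenulomesorefu
surface: ralenulomesorefu


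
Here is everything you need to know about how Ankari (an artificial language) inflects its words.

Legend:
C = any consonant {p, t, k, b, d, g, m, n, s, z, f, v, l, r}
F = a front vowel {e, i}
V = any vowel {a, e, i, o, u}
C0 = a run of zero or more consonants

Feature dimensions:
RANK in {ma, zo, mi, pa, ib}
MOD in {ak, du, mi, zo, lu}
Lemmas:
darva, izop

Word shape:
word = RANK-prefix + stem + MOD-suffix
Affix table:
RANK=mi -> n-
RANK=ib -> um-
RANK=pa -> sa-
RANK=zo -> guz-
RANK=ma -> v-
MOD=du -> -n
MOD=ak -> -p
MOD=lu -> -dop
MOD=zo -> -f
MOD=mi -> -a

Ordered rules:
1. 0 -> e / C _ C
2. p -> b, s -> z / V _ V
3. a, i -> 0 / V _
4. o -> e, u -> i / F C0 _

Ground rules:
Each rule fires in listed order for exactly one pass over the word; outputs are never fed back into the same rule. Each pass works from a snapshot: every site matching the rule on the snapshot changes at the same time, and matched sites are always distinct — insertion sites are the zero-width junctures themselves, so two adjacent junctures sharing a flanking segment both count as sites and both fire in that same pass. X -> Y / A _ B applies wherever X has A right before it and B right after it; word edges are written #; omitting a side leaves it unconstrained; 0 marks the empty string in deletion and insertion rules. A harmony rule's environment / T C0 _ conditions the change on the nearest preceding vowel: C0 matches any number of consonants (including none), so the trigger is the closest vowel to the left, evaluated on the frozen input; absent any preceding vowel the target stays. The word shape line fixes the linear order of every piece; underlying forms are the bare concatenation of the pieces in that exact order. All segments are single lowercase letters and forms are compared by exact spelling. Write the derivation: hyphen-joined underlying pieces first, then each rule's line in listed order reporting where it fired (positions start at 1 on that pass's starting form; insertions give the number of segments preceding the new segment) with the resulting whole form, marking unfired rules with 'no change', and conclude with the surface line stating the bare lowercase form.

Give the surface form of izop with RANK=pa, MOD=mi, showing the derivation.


underlying: sa-izop-a
1. 0 -> e / C _ C: no change
2. p -> b, s -> z / V _ V: fires at position(s) 6: saizoba
3. a, i -> 0 / V _: fires at position(s) 3: sazoba
4. o -> e, u -> i / F C0 _: no change
surface: sazoba


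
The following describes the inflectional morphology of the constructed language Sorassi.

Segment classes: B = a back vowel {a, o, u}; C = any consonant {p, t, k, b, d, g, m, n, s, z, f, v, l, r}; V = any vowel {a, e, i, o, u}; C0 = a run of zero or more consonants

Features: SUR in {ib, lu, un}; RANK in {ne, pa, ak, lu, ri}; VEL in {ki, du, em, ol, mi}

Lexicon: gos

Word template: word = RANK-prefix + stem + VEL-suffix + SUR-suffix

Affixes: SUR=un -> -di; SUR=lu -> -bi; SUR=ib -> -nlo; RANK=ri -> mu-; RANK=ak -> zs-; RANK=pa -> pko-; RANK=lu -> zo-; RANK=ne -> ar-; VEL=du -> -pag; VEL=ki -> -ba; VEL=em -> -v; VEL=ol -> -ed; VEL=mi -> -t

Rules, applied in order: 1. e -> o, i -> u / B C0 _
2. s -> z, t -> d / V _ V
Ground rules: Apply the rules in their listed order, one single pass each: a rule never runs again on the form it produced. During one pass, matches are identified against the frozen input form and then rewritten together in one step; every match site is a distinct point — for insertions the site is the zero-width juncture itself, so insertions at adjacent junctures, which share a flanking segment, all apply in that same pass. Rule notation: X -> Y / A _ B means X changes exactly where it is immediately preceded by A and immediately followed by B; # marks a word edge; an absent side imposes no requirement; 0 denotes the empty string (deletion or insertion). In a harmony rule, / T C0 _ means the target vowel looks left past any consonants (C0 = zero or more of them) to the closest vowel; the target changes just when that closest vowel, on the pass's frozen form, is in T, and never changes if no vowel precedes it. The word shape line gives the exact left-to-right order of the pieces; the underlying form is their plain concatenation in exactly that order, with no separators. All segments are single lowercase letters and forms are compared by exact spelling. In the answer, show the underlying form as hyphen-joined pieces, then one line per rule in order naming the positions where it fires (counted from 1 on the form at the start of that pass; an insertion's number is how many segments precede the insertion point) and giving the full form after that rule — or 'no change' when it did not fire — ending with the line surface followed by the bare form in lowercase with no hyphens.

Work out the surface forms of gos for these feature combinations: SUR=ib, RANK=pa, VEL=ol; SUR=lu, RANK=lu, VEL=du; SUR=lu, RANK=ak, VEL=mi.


cell SUR=ib, RANK=pa, VEL=ol:
underlying: pko-gos-ed-nlo
1. e -> o, i -> u / B C0 _: fires at position(s) 7: pkogosodnlo
2. s -> z, t -> d / V _ V: fires at position(s) 6: pkogozodnlo
surface: pkogozodnlo

cell SUR=lu, RANK=lu, VEL=du:
underlying: zo-gos-pag-bi
1. e -> o, i -> u / B C0 _: fires at position(s) 10: zogospagbu
2. s -> z, t -> d / V _ V: no change
surface: zogospagbu

cell SUR=lu, RANK=ak, VEL=mi:
underlying: zs-gos-t-bi
1. e -> o, i -> u / B C0 _: fires at position(s) 8: zsgostbu
2. s -> z, t -> d / V _ V: no change
surface: zsgostbu


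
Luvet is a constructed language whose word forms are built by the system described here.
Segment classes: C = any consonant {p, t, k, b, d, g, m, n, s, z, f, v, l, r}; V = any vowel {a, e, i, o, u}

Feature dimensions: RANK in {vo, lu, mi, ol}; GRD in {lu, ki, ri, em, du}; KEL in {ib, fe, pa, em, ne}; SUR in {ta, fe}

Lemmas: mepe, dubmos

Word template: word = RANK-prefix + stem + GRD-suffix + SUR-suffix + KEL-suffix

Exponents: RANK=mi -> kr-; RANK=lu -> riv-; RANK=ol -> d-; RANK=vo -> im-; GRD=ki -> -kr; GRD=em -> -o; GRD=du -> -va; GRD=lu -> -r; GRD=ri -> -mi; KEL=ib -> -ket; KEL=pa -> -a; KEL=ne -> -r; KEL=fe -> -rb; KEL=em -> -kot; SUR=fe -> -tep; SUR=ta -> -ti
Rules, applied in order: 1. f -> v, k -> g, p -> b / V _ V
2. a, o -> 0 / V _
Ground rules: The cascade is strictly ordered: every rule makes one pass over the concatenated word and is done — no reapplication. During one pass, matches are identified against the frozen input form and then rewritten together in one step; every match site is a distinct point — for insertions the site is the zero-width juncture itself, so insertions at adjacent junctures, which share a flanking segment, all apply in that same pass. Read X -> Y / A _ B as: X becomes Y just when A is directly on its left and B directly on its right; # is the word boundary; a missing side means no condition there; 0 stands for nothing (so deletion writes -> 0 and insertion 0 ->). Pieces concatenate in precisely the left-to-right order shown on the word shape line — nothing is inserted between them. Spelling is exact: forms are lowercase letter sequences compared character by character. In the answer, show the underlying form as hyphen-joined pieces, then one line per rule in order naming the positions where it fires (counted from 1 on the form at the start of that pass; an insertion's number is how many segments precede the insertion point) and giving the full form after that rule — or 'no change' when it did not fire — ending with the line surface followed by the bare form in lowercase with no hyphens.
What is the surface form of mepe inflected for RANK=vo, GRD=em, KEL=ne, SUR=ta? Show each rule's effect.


underlying: im-mepe-o-ti-r
1. f -> v, k -> g, p -> b / V _ V: fires at position(s) 5: immebeotir
2. a, o -> 0 / V _: fires at position(s) 7: immebetir
surface: immebetir


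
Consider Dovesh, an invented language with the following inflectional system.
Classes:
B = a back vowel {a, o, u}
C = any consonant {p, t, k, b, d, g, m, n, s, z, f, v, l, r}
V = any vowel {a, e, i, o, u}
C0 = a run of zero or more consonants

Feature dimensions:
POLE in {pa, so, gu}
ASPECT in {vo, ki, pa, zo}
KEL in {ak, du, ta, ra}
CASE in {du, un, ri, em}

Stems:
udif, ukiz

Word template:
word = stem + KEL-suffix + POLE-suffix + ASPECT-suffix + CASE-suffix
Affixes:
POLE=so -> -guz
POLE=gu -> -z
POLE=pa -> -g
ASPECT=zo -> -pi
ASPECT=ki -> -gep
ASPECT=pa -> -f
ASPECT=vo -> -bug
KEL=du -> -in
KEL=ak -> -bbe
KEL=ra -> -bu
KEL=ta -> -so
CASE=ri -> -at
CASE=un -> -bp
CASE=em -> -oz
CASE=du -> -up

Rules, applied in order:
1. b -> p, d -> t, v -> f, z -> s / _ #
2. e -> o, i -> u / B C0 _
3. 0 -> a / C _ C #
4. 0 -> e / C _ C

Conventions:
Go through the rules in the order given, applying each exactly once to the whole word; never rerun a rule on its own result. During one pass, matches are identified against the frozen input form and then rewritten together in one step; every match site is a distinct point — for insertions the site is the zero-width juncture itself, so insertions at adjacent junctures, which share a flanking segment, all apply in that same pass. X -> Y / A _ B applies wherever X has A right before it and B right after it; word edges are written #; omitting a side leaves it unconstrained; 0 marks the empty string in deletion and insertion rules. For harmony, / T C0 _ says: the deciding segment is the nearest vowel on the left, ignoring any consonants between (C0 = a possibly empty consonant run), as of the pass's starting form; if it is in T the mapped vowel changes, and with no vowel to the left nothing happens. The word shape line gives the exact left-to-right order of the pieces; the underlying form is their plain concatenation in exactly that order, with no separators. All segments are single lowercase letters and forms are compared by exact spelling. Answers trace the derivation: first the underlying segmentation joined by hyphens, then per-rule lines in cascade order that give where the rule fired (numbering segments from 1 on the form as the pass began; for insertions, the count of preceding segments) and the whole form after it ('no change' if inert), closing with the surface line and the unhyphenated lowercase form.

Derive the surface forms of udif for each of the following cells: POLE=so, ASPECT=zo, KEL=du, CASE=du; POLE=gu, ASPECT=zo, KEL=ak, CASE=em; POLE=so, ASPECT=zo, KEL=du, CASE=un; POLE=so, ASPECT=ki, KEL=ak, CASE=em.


cell POLE=so, ASPECT=zo, KEL=du, CASE=du:
underlying: udif-in-guz-pi-up
1. b -> p, d -> t, v -> f, z -> s / _ #: no change
2. e -> o, i -> u / B C0 _: fires at position(s) 3, 11: udufinguzpuup
3. 0 -> a / C _ C #: no change
4. 0 -> e / C _ C: inserts after position(s) 6, 9: udufineguzepuup
surface: udufineguzepuup

cell POLE=gu, ASPECT=zo, KEL=ak, CASE=em:
underlying: udif-bbe-z-pi-oz
1. b -> p, d -> t, v -> f, z -> s / _ #: fires at position(s) 12: udifbbezpios
2. e -> o, i -> u / B C0 _: fires at position(s) 3: udufbbezpios
3. 0 -> a / C _ C #: no change
4. 0 -> e / C _ C: inserts after position(s) 4, 5, 8: udufebebezepios
surface: udufebebezepios

cell POLE=so, ASPECT=zo, KEL=du, CASE=un:
underlying: udif-in-guz-pi-bp
1. b -> p, d -> t, v -> f, z -> s / _ #: no change
2. e -> o, i -> u / B C0 _: fires at position(s) 3, 11: udufinguzpubp
3. 0 -> a / C _ C #: inserts after position(s) 12: udufinguzpubap
4. 0 -> e / C _ C: inserts after position(s) 6, 9: udufineguzepubap
surface: udufineguzepubap

cell POLE=so, ASPECT=ki, KEL=ak, CASE=em:
underlying: udif-bbe-guz-gep-oz
1. b -> p, d -> t, v -> f, z -> s / _ #: fires at position(s) 15: udifbbeguzgepos
2. e -> o, i -> u / B C0 _: fires at position(s) 3, 12: udufbbeguzgopos
3. 0 -> a / C _ C #: no change
4. 0 -> e / C _ C: inserts after position(s) 4, 5, 10: udufebebeguzegopos
surface: udufebebeguzegopos


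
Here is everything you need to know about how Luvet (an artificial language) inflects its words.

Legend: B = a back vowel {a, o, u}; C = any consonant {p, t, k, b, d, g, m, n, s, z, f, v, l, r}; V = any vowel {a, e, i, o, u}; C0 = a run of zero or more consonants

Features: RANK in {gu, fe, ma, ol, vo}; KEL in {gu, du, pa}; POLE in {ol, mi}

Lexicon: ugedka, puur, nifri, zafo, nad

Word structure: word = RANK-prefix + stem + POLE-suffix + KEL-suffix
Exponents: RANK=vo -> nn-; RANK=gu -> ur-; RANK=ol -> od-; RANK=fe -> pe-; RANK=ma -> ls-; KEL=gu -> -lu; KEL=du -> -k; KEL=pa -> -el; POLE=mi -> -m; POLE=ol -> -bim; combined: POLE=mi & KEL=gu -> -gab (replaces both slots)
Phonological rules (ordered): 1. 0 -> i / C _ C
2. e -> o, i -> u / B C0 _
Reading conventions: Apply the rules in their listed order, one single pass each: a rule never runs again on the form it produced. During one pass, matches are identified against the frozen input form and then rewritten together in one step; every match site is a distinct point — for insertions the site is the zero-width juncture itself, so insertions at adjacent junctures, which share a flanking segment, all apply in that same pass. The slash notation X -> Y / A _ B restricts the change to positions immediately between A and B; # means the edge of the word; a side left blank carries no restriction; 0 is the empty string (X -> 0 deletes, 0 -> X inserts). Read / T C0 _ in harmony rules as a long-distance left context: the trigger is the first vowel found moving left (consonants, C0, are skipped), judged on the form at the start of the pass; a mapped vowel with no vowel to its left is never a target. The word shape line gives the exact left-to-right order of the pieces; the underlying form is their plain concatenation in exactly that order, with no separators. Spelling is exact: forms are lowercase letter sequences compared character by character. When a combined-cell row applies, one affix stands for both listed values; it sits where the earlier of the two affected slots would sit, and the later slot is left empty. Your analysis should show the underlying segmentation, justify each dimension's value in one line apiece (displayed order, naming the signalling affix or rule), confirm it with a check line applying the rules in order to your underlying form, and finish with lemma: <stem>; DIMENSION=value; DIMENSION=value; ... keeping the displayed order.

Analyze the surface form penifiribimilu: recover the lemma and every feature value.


underlying: pe-nifri-bim-lu
RANK=fe - signalled by the affix pe-
KEL=gu - signalled by the affix -lu
POLE=ol - signalled by the affix -bim
check: penifribimlu -> penifiribimilu -> penifiribimilu
lemma: nifri; RANK=fe; KEL=gu; POLE=ol


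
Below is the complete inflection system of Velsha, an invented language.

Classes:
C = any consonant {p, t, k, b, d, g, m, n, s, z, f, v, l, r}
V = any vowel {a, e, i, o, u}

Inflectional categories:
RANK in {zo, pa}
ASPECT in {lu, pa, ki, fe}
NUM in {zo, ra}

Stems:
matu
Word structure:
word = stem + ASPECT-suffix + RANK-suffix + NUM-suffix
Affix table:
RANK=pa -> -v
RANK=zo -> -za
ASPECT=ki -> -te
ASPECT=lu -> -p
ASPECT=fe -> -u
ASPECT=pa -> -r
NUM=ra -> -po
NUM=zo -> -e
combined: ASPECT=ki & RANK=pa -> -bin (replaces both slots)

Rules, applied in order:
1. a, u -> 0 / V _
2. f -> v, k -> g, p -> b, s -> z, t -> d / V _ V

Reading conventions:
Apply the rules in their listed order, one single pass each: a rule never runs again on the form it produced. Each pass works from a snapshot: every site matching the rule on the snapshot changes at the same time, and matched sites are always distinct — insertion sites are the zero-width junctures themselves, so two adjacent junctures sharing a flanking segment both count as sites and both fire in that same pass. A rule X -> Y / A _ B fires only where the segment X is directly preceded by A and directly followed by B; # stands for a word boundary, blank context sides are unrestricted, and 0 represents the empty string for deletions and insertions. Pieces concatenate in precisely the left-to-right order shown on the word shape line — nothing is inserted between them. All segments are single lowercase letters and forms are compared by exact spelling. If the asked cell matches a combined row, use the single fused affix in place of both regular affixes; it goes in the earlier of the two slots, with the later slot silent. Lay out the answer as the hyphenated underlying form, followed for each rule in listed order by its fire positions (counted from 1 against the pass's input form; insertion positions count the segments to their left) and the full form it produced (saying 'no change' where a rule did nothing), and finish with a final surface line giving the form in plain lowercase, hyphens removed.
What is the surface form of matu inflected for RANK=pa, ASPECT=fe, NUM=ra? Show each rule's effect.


underlying: matu-u-v-po
1. a, u -> 0 / V _: fires at position(s) 5: matuvpo
2. f -> v, k -> g, p -> b, s -> z, t -> d / V _ V: fires at position(s) 3: maduvpo
surface: maduvpo


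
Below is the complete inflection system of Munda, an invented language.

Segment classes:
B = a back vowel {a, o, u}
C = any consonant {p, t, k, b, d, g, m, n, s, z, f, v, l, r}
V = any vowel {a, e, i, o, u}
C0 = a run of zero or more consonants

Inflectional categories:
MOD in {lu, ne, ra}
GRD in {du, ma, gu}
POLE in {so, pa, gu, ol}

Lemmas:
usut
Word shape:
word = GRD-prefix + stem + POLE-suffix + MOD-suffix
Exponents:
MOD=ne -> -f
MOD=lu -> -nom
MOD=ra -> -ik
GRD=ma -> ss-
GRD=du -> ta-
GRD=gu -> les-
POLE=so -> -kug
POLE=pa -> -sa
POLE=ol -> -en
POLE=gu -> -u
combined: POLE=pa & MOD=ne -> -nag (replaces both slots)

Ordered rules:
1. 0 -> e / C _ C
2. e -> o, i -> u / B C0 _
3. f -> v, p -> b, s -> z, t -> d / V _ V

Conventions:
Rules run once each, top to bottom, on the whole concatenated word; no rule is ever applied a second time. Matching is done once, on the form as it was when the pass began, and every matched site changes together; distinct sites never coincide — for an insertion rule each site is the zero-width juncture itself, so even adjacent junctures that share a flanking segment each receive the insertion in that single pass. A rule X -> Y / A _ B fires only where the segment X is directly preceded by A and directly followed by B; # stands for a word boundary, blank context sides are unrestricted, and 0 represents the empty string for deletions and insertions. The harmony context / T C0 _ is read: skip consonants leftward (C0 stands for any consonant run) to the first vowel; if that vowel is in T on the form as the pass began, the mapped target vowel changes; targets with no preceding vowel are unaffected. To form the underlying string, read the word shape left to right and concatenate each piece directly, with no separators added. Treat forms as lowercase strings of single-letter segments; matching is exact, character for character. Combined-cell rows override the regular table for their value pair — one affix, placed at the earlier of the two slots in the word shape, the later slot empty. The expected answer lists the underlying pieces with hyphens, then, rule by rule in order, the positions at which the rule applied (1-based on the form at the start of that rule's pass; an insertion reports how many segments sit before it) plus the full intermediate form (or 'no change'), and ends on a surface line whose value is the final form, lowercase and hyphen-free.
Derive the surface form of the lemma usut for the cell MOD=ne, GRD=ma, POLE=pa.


underlying: ss-usut-nag
1. 0 -> e / C _ C: inserts after position(s) 1, 6: sesusutenag
2. e -> o, i -> u / B C0 _: fires at position(s) 8: sesusutonag
3. f -> v, p -> b, s -> z, t -> d / V _ V: fires at position(s) 3, 5, 7: sezuzudonag
surface: sezuzudonag


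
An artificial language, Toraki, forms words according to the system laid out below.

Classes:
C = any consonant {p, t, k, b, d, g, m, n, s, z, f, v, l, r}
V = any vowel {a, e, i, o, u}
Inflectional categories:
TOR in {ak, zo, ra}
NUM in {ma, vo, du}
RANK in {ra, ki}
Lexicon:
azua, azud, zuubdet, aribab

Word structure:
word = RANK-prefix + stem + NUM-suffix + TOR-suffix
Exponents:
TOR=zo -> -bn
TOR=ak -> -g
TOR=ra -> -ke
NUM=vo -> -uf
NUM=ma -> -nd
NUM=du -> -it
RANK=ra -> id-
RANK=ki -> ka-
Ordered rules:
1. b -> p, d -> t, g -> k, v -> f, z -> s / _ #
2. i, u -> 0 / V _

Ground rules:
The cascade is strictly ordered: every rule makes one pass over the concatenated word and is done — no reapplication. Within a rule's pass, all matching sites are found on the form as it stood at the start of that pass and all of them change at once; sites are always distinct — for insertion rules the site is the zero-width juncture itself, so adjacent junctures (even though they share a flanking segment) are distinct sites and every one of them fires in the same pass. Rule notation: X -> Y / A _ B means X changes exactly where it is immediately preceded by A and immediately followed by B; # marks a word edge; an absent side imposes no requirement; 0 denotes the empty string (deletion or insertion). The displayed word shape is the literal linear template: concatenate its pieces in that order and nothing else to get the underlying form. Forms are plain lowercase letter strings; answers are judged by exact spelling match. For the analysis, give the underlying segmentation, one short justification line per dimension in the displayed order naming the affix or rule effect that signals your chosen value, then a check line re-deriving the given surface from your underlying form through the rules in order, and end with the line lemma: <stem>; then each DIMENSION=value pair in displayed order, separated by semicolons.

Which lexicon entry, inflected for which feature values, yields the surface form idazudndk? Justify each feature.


underlying: id-azud-nd-g
TOR=ak - signalled by the affix -g
NUM=ma - signalled by the affix -nd
RANK=ra - signalled by the affix id-
check: idazudndg -> idazudndk -> idazudndk
lemma: azud; TOR=ak; NUM=ma; RANK=ra
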